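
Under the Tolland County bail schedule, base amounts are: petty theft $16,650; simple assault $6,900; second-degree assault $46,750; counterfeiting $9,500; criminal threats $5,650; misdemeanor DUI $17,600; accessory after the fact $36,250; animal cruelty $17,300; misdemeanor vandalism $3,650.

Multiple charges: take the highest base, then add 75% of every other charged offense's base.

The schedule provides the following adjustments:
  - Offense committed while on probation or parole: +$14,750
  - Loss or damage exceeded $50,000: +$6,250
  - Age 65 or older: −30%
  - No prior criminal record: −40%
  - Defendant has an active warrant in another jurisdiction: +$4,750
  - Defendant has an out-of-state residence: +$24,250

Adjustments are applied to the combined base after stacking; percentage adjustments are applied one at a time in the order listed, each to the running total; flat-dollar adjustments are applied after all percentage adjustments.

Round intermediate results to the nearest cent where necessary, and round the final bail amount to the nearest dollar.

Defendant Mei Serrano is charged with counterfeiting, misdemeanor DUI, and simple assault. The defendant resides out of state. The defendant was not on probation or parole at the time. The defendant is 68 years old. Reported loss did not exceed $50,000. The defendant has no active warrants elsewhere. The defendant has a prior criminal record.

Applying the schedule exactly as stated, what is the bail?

$45,180

Base amounts from the schedule: counterfeiting $9,500; misdemeanor DUI $17,600; simple assault $6,900.
Stacking rule: highest base plus 75% of each additional charge. Highest is misdemeanor DUI at $17,600. Additional: $9,500 × 75% = $7,125; $6,900 × 75% = $5,175. Combined base = $17,600 + $12,300 = $29,900.
Age 65 or older (−30%): $29,900 × 0.7 = $20,930.
Defendant has an out-of-state residence (+$24,250 flat): $20,930 + $24,250 = $45,180.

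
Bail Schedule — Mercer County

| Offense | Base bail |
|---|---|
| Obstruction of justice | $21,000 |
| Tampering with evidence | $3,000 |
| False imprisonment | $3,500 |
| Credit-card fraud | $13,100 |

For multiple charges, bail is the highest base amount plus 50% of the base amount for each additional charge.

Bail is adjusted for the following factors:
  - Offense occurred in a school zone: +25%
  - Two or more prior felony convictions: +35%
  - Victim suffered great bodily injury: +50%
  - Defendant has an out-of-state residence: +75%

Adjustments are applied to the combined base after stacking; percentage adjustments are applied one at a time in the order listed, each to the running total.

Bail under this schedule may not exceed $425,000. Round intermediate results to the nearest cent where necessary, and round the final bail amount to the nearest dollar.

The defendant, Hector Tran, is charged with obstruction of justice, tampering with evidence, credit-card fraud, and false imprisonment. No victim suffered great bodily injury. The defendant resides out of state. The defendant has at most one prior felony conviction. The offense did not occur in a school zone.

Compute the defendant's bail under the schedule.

$53,900

Base amounts from the schedule: obstruction of justice $21,000; tampering with evidence $3,000; credit-card fraud $13,100; false imprisonment $3,500.
Stacking rule: highest base plus 50% of each additional charge. Highest is obstruction of justice at $21,000. Additional: $3,000 × 50% = $1,500; $13,100 × 50% = $6,550; $3,500 × 50% = $1,750. Combined base = $21,000 + $9,800 = $30,800.
Defendant has an out-of-state residence (+75%): $30,800 × 1.75 = $53,900.
$53,900 is within the $425,000 maximum.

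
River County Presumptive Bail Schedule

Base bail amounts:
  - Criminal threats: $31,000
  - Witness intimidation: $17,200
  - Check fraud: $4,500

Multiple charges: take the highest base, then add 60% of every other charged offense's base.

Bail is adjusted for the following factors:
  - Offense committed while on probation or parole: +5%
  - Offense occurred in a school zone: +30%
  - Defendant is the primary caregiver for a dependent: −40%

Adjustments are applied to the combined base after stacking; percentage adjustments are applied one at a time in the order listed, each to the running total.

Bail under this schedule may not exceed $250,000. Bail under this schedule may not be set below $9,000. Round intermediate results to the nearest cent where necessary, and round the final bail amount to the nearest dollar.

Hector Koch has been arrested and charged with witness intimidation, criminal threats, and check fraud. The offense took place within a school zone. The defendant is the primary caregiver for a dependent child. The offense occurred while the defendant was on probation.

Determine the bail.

$36,052

Base amounts from the schedule: witness intimidation $17,200; criminal threats $31,000; check fraud $4,500.
Stacking rule: highest base plus 60% of each additional charge. Highest is criminal threats at $31,000. Additional: $17,200 × 60% = $10,320; $4,500 × 60% = $2,700. Combined base = $31,000 + $13,020 = $44,020.
Offense committed while on probation or parole (+5%): $44,020 × 1.05 = $46,221.
Offense occurred in a school zone (+30%): $46,221 × 1.3 = $60,087.30.
Defendant is the primary caregiver for a dependent (−40%): $60,087.30 × 0.6 = $36,052.38.
$36,052.38 is within the $250,000 maximum.
$36,052.38 is at or above the $9,000 minimum.
Rounded to the nearest dollar: $36,052.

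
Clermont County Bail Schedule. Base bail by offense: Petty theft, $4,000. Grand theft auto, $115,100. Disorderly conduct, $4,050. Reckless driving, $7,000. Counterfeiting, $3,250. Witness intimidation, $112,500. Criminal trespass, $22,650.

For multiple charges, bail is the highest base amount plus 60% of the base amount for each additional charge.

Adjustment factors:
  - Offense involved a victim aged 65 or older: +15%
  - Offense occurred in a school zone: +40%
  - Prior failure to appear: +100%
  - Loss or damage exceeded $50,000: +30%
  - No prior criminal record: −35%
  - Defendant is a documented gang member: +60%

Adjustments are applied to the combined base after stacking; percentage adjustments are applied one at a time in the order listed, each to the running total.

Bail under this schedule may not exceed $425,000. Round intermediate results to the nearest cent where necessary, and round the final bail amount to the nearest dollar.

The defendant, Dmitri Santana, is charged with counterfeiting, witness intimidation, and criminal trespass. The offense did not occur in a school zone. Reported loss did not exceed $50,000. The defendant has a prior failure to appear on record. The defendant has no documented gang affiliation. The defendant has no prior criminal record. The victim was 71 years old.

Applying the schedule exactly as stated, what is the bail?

Base amounts from the schedule: counterfeiting $3,250; witness intimidation $112,500; criminal trespass $22,650.
Stacking rule: highest base plus 60% of each additional charge. Highest is witness intimidation at $112,500. Additional: $3,250 × 60% = $1,950; $22,650 × 60% = $13,590. Combined base = $112,500 + $15,540 = $128,040.
Offense involved a victim aged 65 or older (+15%): $128,040 × 1.15 = $147,246.
Prior failure to appear (+100%): $147,246 × 2 = $294,492.
No prior criminal record (−35%): $294,492 × 0.65 = $191,419.80.
$191,419.80 is within the $425,000 maximum.
Rounded to the nearest dollar: $191,420.

$191,420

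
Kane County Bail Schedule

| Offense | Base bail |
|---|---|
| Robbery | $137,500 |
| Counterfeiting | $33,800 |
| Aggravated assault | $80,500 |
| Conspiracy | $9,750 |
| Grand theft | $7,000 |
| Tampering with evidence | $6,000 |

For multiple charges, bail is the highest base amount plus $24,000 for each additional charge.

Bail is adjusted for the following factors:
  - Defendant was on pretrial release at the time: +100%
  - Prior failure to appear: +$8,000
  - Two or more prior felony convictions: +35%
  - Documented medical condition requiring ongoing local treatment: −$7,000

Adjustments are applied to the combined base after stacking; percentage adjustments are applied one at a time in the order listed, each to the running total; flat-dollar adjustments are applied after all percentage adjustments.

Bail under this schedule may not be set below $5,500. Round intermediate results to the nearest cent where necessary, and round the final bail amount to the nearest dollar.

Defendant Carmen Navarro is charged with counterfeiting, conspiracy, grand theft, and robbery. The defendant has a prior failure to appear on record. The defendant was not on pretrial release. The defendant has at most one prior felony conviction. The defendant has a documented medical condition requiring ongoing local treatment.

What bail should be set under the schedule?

$210,500

Base amounts from the schedule: counterfeiting $33,800; conspiracy $9,750; grand theft $7,000; robbery $137,500.
Stacking rule: highest base plus $24,000 per additional charge. Highest is robbery at $137,500; 3 additional charges → +$72,000. Combined base = $209,500.
Prior failure to appear (+$8,000 flat): $209,500 + $8,000 = $217,500.
Documented medical condition requiring ongoing local treatment (−$7,000 flat): $217,500 − $7,000 = $210,500.
$210,500 is at or above the $5,500 minimum.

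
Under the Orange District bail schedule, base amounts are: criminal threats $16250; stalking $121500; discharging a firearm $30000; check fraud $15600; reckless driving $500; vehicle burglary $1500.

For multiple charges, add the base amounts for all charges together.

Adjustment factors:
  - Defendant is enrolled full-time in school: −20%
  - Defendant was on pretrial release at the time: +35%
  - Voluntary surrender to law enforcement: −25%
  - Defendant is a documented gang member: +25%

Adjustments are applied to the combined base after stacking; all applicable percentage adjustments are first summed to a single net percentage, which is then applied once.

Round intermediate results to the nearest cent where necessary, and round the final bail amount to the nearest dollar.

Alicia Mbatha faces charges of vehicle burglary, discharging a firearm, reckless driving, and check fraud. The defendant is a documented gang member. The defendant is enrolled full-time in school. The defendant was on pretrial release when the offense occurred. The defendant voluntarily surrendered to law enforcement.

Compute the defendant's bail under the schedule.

Base amounts from the schedule: vehicle burglary $1500; discharging a firearm $30000; reckless driving $500; check fraud $15600.
Stacking rule: sum of all bases. $1500 + $30000 + $500 + $15600 = $47600.
Net percentage adjustment: −20% +35% −25% +25% = +15%. $47600 × 1.15 = $54740.

$54740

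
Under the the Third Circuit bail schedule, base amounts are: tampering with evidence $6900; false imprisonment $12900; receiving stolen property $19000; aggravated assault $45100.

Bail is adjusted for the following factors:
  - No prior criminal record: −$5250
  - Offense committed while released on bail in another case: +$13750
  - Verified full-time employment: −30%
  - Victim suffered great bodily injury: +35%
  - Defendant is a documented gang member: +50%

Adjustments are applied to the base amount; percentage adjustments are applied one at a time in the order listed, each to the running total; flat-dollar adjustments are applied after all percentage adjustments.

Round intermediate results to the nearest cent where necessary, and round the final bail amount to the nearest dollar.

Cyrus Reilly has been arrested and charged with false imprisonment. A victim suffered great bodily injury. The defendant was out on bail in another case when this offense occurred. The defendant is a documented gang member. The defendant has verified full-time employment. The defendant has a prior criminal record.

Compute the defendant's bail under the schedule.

Base amounts from the schedule: false imprisonment $12900.
Single charge. Combined base = $12900.
Verified full-time employment (−30%): $12900 × 0.7 = $9030.
Victim suffered great bodily injury (+35%): $9030 × 1.35 = $12190.50.
Defendant is a documented gang member (+50%): $12190.50 × 1.5 = $18285.75.
Offense committed while released on bail in another case (+$13750 flat): $18285.75 + $13750 = $32035.75.
Rounded to the nearest dollar: $32036.

$32036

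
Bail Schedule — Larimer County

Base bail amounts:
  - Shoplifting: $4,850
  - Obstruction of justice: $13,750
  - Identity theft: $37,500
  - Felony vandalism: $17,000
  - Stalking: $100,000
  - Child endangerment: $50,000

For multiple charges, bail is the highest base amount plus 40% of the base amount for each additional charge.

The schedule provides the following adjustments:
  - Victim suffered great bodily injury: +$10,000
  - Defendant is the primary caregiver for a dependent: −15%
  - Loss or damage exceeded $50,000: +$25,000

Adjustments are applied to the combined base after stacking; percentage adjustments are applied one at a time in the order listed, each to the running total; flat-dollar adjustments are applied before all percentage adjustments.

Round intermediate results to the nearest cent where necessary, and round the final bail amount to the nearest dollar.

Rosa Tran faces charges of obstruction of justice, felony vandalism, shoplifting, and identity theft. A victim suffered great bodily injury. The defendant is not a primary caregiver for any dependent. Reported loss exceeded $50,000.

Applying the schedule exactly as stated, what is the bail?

Base amounts from the schedule: obstruction of justice $13,750; felony vandalism $17,000; shoplifting $4,850; identity theft $37,500.
Stacking rule: highest base plus 40% of each additional charge. Highest is identity theft at $37,500. Additional: $13,750 × 40% = $5,500; $17,000 × 40% = $6,800; $4,850 × 40% = $1,940. Combined base = $37,500 + $14,240 = $51,740.
Victim suffered great bodily injury (+$10,000 flat): $51,740 + $10,000 = $61,740.
Loss or damage exceeded $50,000 (+$25,000 flat): $61,740 + $25,000 = $86,740.

$86,740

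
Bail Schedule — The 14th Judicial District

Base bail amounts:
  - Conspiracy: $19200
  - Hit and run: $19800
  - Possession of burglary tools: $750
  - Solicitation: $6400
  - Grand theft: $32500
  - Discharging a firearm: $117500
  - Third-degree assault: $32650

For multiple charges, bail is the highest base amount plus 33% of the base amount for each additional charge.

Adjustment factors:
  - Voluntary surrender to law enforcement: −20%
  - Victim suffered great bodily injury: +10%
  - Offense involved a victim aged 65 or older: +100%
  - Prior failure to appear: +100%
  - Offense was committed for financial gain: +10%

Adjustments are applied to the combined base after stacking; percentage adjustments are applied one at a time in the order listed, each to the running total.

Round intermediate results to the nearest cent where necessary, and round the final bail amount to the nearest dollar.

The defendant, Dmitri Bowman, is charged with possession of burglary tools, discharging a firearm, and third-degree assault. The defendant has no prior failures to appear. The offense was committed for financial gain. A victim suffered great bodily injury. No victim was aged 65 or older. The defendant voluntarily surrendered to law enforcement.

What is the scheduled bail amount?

Base amounts from the schedule: possession of burglary tools $750; discharging a firearm $117500; third-degree assault $32650.
Stacking rule: highest base plus 33% of each additional charge. Highest is discharging a firearm at $117500. Additional: $750 × 33% = $247.50; $32650 × 33% = $10774.50. Combined base = $117500 + $11022 = $128522.
Voluntary surrender to law enforcement (−20%): $128522 × 0.8 = $102817.60.
Victim suffered great bodily injury (+10%): $102817.60 × 1.1 = $113099.36.
Offense was committed for financial gain (+10%): $113099.36 × 1.1 = $124409.30.
Rounded to the nearest dollar: $124409.

$124409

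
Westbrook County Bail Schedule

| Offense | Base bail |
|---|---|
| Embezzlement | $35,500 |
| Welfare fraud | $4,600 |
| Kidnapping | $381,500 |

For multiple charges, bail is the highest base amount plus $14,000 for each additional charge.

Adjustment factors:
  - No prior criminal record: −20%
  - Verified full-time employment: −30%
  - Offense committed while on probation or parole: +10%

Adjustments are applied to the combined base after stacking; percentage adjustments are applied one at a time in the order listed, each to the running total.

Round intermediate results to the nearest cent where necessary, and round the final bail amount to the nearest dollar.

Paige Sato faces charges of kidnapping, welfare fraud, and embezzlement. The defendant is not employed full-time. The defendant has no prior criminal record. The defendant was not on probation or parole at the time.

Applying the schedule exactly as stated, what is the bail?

$327,600

Base amounts from the schedule: kidnapping $381,500; welfare fraud $4,600; embezzlement $35,500.
Stacking rule: highest base plus $14,000 per additional charge. Highest is kidnapping at $381,500; 2 additional charges → +$28,000. Combined base = $409,500.
No prior criminal record (−20%): $409,500 × 0.8 = $327,600.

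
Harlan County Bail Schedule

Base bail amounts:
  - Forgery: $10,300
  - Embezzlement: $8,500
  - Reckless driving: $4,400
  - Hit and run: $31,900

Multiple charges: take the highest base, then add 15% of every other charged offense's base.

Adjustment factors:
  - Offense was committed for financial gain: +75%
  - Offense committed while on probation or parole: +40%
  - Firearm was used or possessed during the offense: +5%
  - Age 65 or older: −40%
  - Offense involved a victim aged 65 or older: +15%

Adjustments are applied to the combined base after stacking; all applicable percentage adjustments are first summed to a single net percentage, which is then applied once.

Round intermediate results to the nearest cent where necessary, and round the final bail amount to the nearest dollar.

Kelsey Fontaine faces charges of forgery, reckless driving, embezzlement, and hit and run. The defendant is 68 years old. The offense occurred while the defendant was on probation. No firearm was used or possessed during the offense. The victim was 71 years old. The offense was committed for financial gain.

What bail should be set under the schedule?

Base amounts from the schedule: forgery $10,300; reckless driving $4,400; embezzlement $8,500; hit and run $31,900.
Stacking rule: highest base plus 15% of each additional charge. Highest is hit and run at $31,900. Additional: $10,300 × 15% = $1,545; $4,400 × 15% = $660; $8,500 × 15% = $1,275. Combined base = $31,900 + $3,480 = $35,380.
Net percentage adjustment: +75% +40% −40% +15% = +90%. $35,380 × 1.9 = $67,222.

$67,222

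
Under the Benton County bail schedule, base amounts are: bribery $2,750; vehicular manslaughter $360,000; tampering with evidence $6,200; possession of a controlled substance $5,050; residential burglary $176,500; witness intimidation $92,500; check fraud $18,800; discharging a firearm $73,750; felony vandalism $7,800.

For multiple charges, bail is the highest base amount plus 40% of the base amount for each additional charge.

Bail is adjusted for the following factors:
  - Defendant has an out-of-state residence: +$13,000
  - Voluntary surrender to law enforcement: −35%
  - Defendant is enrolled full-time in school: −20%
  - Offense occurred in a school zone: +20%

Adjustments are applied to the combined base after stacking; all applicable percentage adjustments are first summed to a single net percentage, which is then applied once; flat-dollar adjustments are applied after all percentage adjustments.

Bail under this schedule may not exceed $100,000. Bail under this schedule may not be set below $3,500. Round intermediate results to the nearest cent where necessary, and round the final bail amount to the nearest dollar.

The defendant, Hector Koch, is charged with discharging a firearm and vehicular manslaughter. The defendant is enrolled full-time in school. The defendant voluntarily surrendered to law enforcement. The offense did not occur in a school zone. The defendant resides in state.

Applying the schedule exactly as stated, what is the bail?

$100,000

Base amounts from the schedule: discharging a firearm $73,750; vehicular manslaughter $360,000.
Stacking rule: highest base plus 40% of each additional charge. Highest is vehicular manslaughter at $360,000. Additional: $73,750 × 40% = $29,500. Combined base = $360,000 + $29,500 = $389,500.
Net percentage adjustment: −35% −20% = −55%. $389,500 × 0.45 = $175,275.
Result $175,275 exceeds the maximum of $100,000; bail is capped at $100,000.
$100,000 is at or above the $3,500 minimum.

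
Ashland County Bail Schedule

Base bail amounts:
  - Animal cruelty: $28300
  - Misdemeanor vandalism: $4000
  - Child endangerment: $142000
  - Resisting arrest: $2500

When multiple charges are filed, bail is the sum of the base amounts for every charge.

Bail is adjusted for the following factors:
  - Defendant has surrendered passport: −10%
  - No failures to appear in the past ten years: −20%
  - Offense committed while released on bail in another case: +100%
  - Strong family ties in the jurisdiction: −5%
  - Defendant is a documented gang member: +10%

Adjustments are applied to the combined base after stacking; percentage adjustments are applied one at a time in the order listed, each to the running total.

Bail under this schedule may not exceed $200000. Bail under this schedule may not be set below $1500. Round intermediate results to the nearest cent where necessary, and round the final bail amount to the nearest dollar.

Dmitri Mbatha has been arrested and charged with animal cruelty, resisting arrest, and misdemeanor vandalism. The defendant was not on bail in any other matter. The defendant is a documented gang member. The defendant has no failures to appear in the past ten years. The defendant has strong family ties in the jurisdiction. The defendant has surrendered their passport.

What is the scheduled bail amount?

Base amounts from the schedule: animal cruelty $28300; resisting arrest $2500; misdemeanor vandalism $4000.
Stacking rule: sum of all bases. $28300 + $2500 + $4000 = $34800.
Defendant has surrendered passport (−10%): $34800 × 0.9 = $31320.
No failures to appear in the past ten years (−20%): $31320 × 0.8 = $25056.
Strong family ties in the jurisdiction (−5%): $25056 × 0.95 = $23803.20.
Defendant is a documented gang member (+10%): $23803.20 × 1.1 = $26183.52.
$26183.52 is within the $200000 maximum.
$26183.52 is at or above the $1500 minimum.
Rounded to the nearest dollar: $26184.

$26184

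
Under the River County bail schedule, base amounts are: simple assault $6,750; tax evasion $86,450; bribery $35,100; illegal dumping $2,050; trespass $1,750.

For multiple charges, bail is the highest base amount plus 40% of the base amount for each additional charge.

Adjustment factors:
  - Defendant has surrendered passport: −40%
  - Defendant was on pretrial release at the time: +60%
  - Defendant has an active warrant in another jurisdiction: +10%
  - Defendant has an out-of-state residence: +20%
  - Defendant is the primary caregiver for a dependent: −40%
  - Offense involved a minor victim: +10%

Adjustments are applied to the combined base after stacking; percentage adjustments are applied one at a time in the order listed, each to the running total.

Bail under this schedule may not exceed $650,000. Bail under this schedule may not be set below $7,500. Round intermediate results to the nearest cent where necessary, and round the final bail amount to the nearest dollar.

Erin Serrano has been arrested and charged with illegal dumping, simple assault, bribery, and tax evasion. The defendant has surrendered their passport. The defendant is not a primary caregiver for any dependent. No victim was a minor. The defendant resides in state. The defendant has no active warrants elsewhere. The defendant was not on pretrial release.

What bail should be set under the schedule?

Base amounts from the schedule: illegal dumping $2,050; simple assault $6,750; bribery $35,100; tax evasion $86,450.
Stacking rule: highest base plus 40% of each additional charge. Highest is tax evasion at $86,450. Additional: $2,050 × 40% = $820; $6,750 × 40% = $2,700; $35,100 × 40% = $14,040. Combined base = $86,450 + $17,560 = $104,010.
Defendant has surrendered passport (−40%): $104,010 × 0.6 = $62,406.
$62,406 is within the $650,000 maximum.
$62,406 is at or above the $7,500 minimum.

$62,406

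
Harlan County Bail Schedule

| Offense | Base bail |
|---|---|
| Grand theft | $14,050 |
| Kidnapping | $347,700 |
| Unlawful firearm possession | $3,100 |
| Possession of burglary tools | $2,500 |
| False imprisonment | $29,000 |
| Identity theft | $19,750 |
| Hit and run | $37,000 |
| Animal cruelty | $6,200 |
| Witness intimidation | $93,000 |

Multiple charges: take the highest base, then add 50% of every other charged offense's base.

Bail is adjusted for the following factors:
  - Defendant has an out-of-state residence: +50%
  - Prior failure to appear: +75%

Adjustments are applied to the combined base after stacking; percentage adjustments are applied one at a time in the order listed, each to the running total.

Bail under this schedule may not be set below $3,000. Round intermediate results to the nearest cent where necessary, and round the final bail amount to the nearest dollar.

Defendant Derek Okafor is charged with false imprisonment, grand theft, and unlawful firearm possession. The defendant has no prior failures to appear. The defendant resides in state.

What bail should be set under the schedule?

$37,575

Base amounts from the schedule: false imprisonment $29,000; grand theft $14,050; unlawful firearm possession $3,100.
Stacking rule: highest base plus 50% of each additional charge. Highest is false imprisonment at $29,000. Additional: $14,050 × 50% = $7,025; $3,100 × 50% = $1,550. Combined base = $29,000 + $8,575 = $37,575.
No adjustment factors apply to this defendant.
$37,575 is at or above the $3,000 minimum.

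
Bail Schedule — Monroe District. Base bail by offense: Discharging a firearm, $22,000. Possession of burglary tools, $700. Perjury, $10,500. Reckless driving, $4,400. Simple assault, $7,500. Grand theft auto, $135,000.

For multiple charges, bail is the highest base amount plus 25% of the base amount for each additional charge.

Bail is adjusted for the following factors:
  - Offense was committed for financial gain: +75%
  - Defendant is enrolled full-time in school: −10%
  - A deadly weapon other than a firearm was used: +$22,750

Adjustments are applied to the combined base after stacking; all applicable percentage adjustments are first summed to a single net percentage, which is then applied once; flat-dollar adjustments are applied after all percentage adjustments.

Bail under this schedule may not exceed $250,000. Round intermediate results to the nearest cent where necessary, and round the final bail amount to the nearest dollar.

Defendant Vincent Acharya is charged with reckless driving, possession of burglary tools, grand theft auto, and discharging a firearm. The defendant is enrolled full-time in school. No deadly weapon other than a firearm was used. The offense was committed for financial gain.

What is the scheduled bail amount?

Base amounts from the schedule: reckless driving $4,400; possession of burglary tools $700; grand theft auto $135,000; discharging a firearm $22,000.
Stacking rule: highest base plus 25% of each additional charge. Highest is grand theft auto at $135,000. Additional: $4,400 × 25% = $1,100; $700 × 25% = $175; $22,000 × 25% = $5,500. Combined base = $135,000 + $6,775 = $141,775.
Net percentage adjustment: +75% −10% = +65%. $141,775 × 1.65 = $233,928.75.
$233,928.75 is within the $250,000 maximum.
Rounded to the nearest dollar: $233,929.

$233,929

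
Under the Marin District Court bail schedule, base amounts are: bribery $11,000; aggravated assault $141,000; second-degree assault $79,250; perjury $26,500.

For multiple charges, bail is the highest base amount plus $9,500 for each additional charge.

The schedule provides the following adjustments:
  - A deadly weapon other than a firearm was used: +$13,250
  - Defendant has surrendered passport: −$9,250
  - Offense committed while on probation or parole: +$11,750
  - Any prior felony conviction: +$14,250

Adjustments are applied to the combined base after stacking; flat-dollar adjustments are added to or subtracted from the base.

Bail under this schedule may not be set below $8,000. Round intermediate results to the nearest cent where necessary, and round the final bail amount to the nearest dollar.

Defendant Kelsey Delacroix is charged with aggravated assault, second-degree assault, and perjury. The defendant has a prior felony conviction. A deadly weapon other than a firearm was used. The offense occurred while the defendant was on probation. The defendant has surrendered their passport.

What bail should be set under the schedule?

Base amounts from the schedule: aggravated assault $141,000; second-degree assault $79,250; perjury $26,500.
Stacking rule: highest base plus $9,500 per additional charge. Highest is aggravated assault at $141,000; 2 additional charges → +$19,000. Combined base = $160,000.
A deadly weapon other than a firearm was used (+$13,250 flat): $160,000 + $13,250 = $173,250.
Defendant has surrendered passport (−$9,250 flat): $173,250 − $9,250 = $164,000.
Offense committed while on probation or parole (+$11,750 flat): $164,000 + $11,750 = $175,750.
Any prior felony conviction (+$14,250 flat): $175,750 + $14,250 = $190,000.
$190,000 is at or above the $8,000 minimum.

$190,000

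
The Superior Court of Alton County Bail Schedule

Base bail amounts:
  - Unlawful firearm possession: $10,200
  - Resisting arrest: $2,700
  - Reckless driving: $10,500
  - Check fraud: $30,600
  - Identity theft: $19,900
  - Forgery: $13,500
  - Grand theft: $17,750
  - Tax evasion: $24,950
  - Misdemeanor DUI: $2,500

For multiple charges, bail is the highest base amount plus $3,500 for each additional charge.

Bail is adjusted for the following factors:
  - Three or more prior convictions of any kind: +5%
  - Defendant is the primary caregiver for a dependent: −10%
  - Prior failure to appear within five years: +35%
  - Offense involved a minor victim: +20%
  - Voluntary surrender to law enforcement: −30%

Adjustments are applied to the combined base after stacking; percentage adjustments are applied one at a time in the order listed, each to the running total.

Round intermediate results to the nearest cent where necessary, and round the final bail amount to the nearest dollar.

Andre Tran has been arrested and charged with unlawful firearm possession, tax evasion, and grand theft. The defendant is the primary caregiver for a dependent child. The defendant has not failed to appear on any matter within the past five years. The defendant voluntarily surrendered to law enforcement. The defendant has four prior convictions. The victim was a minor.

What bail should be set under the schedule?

Base amounts from the schedule: unlawful firearm possession $10,200; tax evasion $24,950; grand theft $17,750.
Stacking rule: highest base plus $3,500 per additional charge. Highest is tax evasion at $24,950; 2 additional charges → +$7,000. Combined base = $31,950.
Three or more prior convictions of any kind (+5%): $31,950 × 1.05 = $33,547.50.
Defendant is the primary caregiver for a dependent (−10%): $33,547.50 × 0.9 = $30,192.75.
Offense involved a minor victim (+20%): $30,192.75 × 1.2 = $36,231.30.
Voluntary surrender to law enforcement (−30%): $36,231.30 × 0.7 = $25,361.91.
Rounded to the nearest dollar: $25,362.

$25,362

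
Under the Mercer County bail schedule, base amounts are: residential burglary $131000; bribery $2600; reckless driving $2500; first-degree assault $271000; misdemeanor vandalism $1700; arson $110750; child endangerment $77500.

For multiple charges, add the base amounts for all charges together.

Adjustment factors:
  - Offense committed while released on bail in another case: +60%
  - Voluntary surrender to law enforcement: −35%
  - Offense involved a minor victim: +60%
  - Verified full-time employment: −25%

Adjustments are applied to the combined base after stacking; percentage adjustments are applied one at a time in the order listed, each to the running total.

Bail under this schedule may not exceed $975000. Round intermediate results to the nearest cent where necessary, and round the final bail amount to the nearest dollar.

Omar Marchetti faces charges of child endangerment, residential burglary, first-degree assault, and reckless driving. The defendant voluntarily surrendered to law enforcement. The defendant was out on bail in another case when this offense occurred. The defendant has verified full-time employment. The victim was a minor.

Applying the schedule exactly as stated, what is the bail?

Base amounts from the schedule: child endangerment $77500; residential burglary $131000; first-degree assault $271000; reckless driving $2500.
Stacking rule: sum of all bases. $77500 + $131000 + $271000 + $2500 = $482000.
Offense committed while released on bail in another case (+60%): $482000 × 1.6 = $771200.
Voluntary surrender to law enforcement (−35%): $771200 × 0.65 = $501280.
Offense involved a minor victim (+60%): $501280 × 1.6 = $802048.
Verified full-time employment (−25%): $802048 × 0.75 = $601536.
$601536 is within the $975000 maximum.

$601536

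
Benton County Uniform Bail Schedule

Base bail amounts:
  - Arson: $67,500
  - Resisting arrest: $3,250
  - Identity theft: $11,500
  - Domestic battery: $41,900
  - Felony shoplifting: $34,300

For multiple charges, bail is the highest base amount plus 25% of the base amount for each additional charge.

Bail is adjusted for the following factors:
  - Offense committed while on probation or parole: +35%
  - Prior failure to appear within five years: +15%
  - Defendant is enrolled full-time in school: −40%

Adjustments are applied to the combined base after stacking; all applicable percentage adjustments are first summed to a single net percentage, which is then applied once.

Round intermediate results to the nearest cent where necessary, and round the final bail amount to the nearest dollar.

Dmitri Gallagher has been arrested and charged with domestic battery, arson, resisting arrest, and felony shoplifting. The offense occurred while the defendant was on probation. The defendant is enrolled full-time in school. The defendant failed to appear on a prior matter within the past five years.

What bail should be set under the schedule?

$96,099

Base amounts from the schedule: domestic battery $41,900; arson $67,500; resisting arrest $3,250; felony shoplifting $34,300.
Stacking rule: highest base plus 25% of each additional charge. Highest is arson at $67,500. Additional: $41,900 × 25% = $10,475; $3,250 × 25% = $812.50; $34,300 × 25% = $8,575. Combined base = $67,500 + $19,862.50 = $87,362.50.
Net percentage adjustment: +35% +15% −40% = +10%. $87,362.50 × 1.1 = $96,098.75.
Rounded to the nearest dollar: $96,099.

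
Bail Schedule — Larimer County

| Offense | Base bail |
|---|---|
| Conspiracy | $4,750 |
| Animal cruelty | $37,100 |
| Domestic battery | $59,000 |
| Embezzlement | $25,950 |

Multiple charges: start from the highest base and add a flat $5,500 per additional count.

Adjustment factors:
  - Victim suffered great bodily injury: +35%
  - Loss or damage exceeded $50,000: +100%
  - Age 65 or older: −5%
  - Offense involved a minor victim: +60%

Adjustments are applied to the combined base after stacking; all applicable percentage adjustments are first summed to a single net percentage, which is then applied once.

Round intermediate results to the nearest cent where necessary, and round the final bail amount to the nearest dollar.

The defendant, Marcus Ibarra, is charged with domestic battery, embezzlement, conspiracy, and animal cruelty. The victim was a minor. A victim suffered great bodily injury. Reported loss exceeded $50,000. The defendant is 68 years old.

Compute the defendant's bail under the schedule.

Base amounts from the schedule: domestic battery $59,000; embezzlement $25,950; conspiracy $4,750; animal cruelty $37,100.
Stacking rule: highest base plus $5,500 per additional charge. Highest is domestic battery at $59,000; 3 additional charges → +$16,500. Combined base = $75,500.
Net percentage adjustment: +35% +100% −5% +60% = +190%. $75,500 × 2.9 = $218,950.

$218,950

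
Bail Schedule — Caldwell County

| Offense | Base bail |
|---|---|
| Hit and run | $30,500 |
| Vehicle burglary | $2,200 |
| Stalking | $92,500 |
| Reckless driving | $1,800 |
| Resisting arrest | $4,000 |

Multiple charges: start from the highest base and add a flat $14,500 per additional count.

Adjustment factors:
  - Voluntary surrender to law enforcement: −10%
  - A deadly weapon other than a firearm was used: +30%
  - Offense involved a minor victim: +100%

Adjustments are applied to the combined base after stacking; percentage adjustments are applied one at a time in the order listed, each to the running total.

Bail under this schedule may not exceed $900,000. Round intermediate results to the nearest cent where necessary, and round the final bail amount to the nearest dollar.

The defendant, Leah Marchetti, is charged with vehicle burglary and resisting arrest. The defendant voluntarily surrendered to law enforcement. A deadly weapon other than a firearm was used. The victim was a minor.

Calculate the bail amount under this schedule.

Base amounts from the schedule: vehicle burglary $2,200; resisting arrest $4,000.
Stacking rule: highest base plus $14,500 per additional charge. Highest is resisting arrest at $4,000; 1 additional charge → +$14,500. Combined base = $18,500.
Voluntary surrender to law enforcement (−10%): $18,500 × 0.9 = $16,650.
A deadly weapon other than a firearm was used (+30%): $16,650 × 1.3 = $21,645.
Offense involved a minor victim (+100%): $21,645 × 2 = $43,290.
$43,290 is within the $900,000 maximum.

$43,290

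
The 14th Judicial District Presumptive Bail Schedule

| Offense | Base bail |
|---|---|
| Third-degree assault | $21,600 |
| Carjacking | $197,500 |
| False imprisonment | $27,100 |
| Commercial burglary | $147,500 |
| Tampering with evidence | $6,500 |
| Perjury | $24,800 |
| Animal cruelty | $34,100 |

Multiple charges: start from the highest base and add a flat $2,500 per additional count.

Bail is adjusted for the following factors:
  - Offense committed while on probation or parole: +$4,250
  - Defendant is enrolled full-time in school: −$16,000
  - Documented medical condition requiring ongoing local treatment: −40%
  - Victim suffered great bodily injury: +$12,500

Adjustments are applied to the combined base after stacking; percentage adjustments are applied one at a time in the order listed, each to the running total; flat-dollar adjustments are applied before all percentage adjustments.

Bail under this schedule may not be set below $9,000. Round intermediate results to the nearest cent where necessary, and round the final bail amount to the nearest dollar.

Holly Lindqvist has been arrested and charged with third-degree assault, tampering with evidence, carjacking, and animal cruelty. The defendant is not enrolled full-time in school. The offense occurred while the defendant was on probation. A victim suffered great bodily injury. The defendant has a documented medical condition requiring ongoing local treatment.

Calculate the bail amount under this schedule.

Base amounts from the schedule: third-degree assault $21,600; tampering with evidence $6,500; carjacking $197,500; animal cruelty $34,100.
Stacking rule: highest base plus $2,500 per additional charge. Highest is carjacking at $197,500; 3 additional charges → +$7,500. Combined base = $205,000.
Offense committed while on probation or parole (+$4,250 flat): $205,000 + $4,250 = $209,250.
Victim suffered great bodily injury (+$12,500 flat): $209,250 + $12,500 = $221,750.
Documented medical condition requiring ongoing local treatment (−40%): $221,750 × 0.6 = $133,050.
$133,050 is at or above the $9,000 minimum.

$133,050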